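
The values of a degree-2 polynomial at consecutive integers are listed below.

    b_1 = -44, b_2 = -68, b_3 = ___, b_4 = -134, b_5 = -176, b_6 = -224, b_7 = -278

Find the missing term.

Using the last 4 terms:
Δ: -42  -48  -54
Δ²: -6  -6
Constant second difference = -6.
Extend backward: -42 + 6 = -36;  -134 + 36 = -98

-98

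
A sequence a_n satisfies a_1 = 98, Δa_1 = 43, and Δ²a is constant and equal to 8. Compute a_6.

Build the table forward from the leading diagonal:
D2: 8, 8, 8, 8, 8, 8
D1: 43, 51, 59, 67, 75, 83
a: 98, 141, 192, 251, 318, 393

393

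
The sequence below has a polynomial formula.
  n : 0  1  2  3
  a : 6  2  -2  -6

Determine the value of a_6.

-4, -4, -4
The first differences are constant (-4).
-6 − 4 = -10
-10 − 4 = -14
-14 − 4 = -18

-18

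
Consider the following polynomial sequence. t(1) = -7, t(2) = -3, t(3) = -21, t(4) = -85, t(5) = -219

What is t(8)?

-1281

Δ: 4 , -18 , -64 , -134
Δ²: -22 , -46 , -70
Δ³: -24 , -24
Third differences constant at -24.
-70 − 24 = -94;  -134 − 94 = -228;  -219 − 228 = -447
-94 − 24 = -118;  -228 − 118 = -346;  -447 − 346 = -793
-118 − 24 = -142;  -346 − 142 = -488;  -793 − 488 = -1281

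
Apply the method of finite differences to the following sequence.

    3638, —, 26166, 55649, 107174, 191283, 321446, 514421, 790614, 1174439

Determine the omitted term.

Using the last 8 terms:
29483  51525  84109  130163  192975  276193  383825
22042  32584  46054  62812  83218  107632
10542  13470  16758  20406  24414
2928  3288  3648  4008
360  360  360
Constant fifth difference = 360.
Extend backward: 2928 − 360 = 2568;  10542 − 2568 = 7974;  22042 − 7974 = 14068;  29483 − 14068 = 15415;  26166 − 15415 = 10751

10751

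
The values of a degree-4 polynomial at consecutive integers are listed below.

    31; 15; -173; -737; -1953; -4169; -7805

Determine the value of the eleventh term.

-47469

First differences: -16, -188, -564, -1216, -2216, -3636
Second differences: -172, -376, -652, -1000, -1420
Third differences: -204, -276, -348, -420
Fourth differences: -72, -72, -72
The fourth differences are constant (-72).
-420 − 72 = -492;  -1420 − 492 = -1912;  -3636 − 1912 = -5548;  -7805 − 5548 = -13353
-492 − 72 = -564;  -1912 − 564 = -2476;  -5548 − 2476 = -8024;  -13353 − 8024 = -21377
-564 − 72 = -636;  -2476 − 636 = -3112;  -8024 − 3112 = -11136;  -21377 − 11136 = -32513
-636 − 72 = -708;  -3112 − 708 = -3820;  -11136 − 3820 = -14956;  -32513 − 14956 = -47469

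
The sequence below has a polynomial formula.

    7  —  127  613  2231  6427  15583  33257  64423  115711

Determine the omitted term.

23

Using the last 8 terms:
Δ: 486, 1618, 4196, 9156, 17674, 31166, 51288
Δ²: 1132, 2578, 4960, 8518, 13492, 20122
Δ³: 1446, 2382, 3558, 4974, 6630
Δ⁴: 936, 1176, 1416, 1656
Δ⁵: 240, 240, 240
Constant fifth difference = 240.
Extend backward: 936 − 240 = 696;  1446 − 696 = 750;  1132 − 750 = 382;  486 − 382 = 104;  127 − 104 = 23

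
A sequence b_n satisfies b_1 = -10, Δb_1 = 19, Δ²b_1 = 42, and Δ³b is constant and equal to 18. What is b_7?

Build the table forward from the leading diagonal:
D3: 18  18  18  18  18  18  18
D2: 42  60  78  96  114  132  150
D1: 19  61  121  199  295  409  541
b: -10  9  70  191  390  685  1094

1094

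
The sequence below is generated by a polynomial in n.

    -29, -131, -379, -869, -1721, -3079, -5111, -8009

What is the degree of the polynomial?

First differences: -102, -248, -490, -852, -1358, -2032, -2898
Second differences: -146, -242, -362, -506, -674, -866
Third differences: -96, -120, -144, -168, -192
Fourth differences: -24, -24, -24, -24
The fourth differences are constant, so the polynomial has degree 4.

4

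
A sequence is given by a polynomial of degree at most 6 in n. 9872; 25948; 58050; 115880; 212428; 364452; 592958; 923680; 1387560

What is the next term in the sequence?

16076 , 32102 , 57830 , 96548 , 152024 , 228506 , 330722 , 463880
16026 , 25728 , 38718 , 55476 , 76482 , 102216 , 133158
9702 , 12990 , 16758 , 21006 , 25734 , 30942
3288 , 3768 , 4248 , 4728 , 5208
480 , 480 , 480 , 480
Fifth differences constant at 480.
5208 + 480 = 5688;  30942 + 5688 = 36630;  133158 + 36630 = 169788;  463880 + 169788 = 633668;  1387560 + 633668 = 2021228

2021228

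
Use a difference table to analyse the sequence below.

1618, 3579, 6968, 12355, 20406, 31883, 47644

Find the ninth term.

95930

Δ: 1961 , 3389 , 5387 , 8051 , 11477 , 15761
Δ²: 1428 , 1998 , 2664 , 3426 , 4284
Δ³: 570 , 666 , 762 , 858
Δ⁴: 96 , 96 , 96
Fourth differences constant at 96.
858 + 96 = 954;  4284 + 954 = 5238;  15761 + 5238 = 20999;  47644 + 20999 = 68643
954 + 96 = 1050;  5238 + 1050 = 6288;  20999 + 6288 = 27287;  68643 + 27287 = 95930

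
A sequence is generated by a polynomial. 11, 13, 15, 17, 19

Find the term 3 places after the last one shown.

25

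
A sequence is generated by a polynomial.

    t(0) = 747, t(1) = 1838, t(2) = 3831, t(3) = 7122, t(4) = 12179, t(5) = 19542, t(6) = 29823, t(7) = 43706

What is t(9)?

85374

First differences: 1091  1993  3291  5057  7363  10281  13883
Second differences: 902  1298  1766  2306  2918  3602
Third differences: 396  468  540  612  684
Fourth differences: 72  72  72  72
Constant fourth difference = 72, so extend:
684 + 72 = 756;  3602 + 756 = 4358;  13883 + 4358 = 18241;  43706 + 18241 = 61947
756 + 72 = 828;  4358 + 828 = 5186;  18241 + 5186 = 23427;  61947 + 23427 = 85374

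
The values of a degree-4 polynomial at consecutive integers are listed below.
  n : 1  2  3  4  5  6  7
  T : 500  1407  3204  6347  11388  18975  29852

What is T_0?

123

Δ: 907  1797  3143  5041  7587  10877
Δ²: 890  1346  1898  2546  3290
Δ³: 456  552  648  744
Δ⁴: 96  96  96
The fourth differences are constant at 96.
Work back: 456 − 96 = 360;  890 − 360 = 530;  907 − 530 = 377;  500 − 377 = 123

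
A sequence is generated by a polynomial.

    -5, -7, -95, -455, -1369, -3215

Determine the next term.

-6467

-2, -88, -360, -914, -1846
-86, -272, -554, -932
-186, -282, -378
-96, -96
Fourth differences constant at -96.
-378 − 96 = -474;  -932 − 474 = -1406;  -1846 − 1406 = -3252;  -3215 − 3252 = -6467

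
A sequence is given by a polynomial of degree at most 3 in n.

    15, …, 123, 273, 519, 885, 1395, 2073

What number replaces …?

45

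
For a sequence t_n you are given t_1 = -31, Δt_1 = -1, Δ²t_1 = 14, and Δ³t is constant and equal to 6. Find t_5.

Build the table forward from the leading diagonal:
Δ³: 6, 6, 6, 6, 6
Δ²: 14, 20, 26, 32, 38
Δ: -1, 13, 33, 59, 91
t: -31, -32, -19, 14, 73

73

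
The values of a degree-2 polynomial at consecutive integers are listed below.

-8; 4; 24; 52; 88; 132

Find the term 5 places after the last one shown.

Δ: 12  20  28  36  44
Δ²: 8  8  8  8
The second differences are constant (8).
44 + 8 = 52;  132 + 52 = 184
52 + 8 = 60;  184 + 60 = 244
60 + 8 = 68;  244 + 68 = 312
68 + 8 = 76;  312 + 76 = 388
76 + 8 = 84;  388 + 84 = 472

472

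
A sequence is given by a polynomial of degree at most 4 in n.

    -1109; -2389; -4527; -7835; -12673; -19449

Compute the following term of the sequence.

Δ: -1280, -2138, -3308, -4838, -6776
Δ²: -858, -1170, -1530, -1938
Δ³: -312, -360, -408
Δ⁴: -48, -48
Constant fourth difference = -48, so extend:
-408 − 48 = -456;  -1938 − 456 = -2394;  -6776 − 2394 = -9170;  -19449 − 9170 = -28619

-28619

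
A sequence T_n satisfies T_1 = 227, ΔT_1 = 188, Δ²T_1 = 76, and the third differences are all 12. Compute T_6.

Build the table forward from the leading diagonal:
D3: 12, 12, 12, 12, 12, 12
D2: 76, 88, 100, 112, 124, 136
D1: 188, 264, 352, 452, 564, 688
T: 227, 415, 679, 1031, 1483, 2047

2047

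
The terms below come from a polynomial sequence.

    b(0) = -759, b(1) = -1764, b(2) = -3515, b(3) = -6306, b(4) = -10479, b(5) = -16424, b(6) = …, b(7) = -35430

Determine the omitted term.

Using the first 6 terms:
Δ: -1005, -1751, -2791, -4173, -5945
Δ²: -746, -1040, -1382, -1772
Δ³: -294, -342, -390
Δ⁴: -48, -48
Constant fourth difference = -48.
Extend forward: -390 − 48 = -438;  -1772 − 438 = -2210;  -5945 − 2210 = -8155;  -16424 − 8155 = -24579

-24579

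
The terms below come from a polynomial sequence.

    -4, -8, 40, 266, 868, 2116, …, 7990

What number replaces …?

Using the first 6 terms:
First differences: -4, 48, 226, 602, 1248
Second differences: 52, 178, 376, 646
Third differences: 126, 198, 270
Fourth differences: 72, 72
Constant fourth difference = 72.
Extend forward: 270 + 72 = 342;  646 + 342 = 988;  1248 + 988 = 2236;  2116 + 2236 = 4352

4352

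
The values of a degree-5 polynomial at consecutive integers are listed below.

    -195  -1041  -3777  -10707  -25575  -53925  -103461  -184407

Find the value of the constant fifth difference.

First differences: -846, -2736, -6930, -14868, -28350, -49536, -80946
Second differences: -1890, -4194, -7938, -13482, -21186, -31410
Third differences: -2304, -3744, -5544, -7704, -10224
Fourth differences: -1440, -1800, -2160, -2520
Fifth differences: -360, -360, -360

-360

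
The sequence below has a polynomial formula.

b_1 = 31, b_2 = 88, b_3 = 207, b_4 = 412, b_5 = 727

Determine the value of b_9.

Δ: 57, 119, 205, 315
Δ²: 62, 86, 110
Δ³: 24, 24
Third differences constant at 24.
110 + 24 = 134;  315 + 134 = 449;  727 + 449 = 1176
134 + 24 = 158;  449 + 158 = 607;  1176 + 607 = 1783
158 + 24 = 182;  607 + 182 = 789;  1783 + 789 = 2572
182 + 24 = 206;  789 + 206 = 995;  2572 + 995 = 3567

3567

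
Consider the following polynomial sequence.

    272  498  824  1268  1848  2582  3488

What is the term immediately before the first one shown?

128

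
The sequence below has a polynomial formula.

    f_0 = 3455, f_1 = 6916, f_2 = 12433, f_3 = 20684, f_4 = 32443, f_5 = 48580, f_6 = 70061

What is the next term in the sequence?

First differences: 3461, 5517, 8251, 11759, 16137, 21481
Second differences: 2056, 2734, 3508, 4378, 5344
Third differences: 678, 774, 870, 966
Fourth differences: 96, 96, 96
Constant fourth difference = 96, so extend:
966 + 96 = 1062;  5344 + 1062 = 6406;  21481 + 6406 = 27887;  70061 + 27887 = 97948

97948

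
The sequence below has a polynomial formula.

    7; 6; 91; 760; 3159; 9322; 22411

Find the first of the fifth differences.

First differences: -1, 85, 669, 2399, 6163, 13089
Second differences: 86, 584, 1730, 3764, 6926
Third differences: 498, 1146, 2034, 3162
Fourth differences: 648, 888, 1128
Fifth differences: 240, 240

240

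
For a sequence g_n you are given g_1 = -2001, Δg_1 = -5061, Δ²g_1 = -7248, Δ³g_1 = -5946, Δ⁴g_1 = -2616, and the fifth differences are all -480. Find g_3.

-19371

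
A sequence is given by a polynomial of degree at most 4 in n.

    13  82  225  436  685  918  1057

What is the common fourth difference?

-24

Δ: 69, 143, 211, 249, 233, 139
Δ²: 74, 68, 38, -16, -94
Δ³: -6, -30, -54, -78
Δ⁴: -24, -24, -24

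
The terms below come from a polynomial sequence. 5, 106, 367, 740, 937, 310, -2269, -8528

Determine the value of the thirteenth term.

-212623

First differences: 101, 261, 373, 197, -627, -2579, -6259
Second differences: 160, 112, -176, -824, -1952, -3680
Third differences: -48, -288, -648, -1128, -1728
Fourth differences: -240, -360, -480, -600
Fifth differences: -120, -120, -120
The fifth differences are constant (-120).
-600 − 120 = -720;  -1728 − 720 = -2448;  -3680 − 2448 = -6128;  -6259 − 6128 = -12387;  -8528 − 12387 = -20915
-720 − 120 = -840;  -2448 − 840 = -3288;  -6128 − 3288 = -9416;  -12387 − 9416 = -21803;  -20915 − 21803 = -42718
-840 − 120 = -960;  -3288 − 960 = -4248;  -9416 − 4248 = -13664;  -21803 − 13664 = -35467;  -42718 − 35467 = -78185
-960 − 120 = -1080;  -4248 − 1080 = -5328;  -13664 − 5328 = -18992;  -35467 − 18992 = -54459;  -78185 − 54459 = -132644
-1080 − 120 = -1200;  -5328 − 1200 = -6528;  -18992 − 6528 = -25520;  -54459 − 25520 = -79979;  -132644 − 79979 = -212623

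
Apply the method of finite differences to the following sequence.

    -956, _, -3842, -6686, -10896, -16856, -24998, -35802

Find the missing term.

-2028

Using the last 6 terms:
-2844  -4210  -5960  -8142  -10804
-1366  -1750  -2182  -2662
-384  -432  -480
-48  -48
Constant fourth difference = -48.
Extend backward: -384 + 48 = -336;  -1366 + 336 = -1030;  -2844 + 1030 = -1814;  -3842 + 1814 = -2028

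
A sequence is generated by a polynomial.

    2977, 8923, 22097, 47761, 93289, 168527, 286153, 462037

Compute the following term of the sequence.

715601

First differences: 5946 , 13174 , 25664 , 45528 , 75238 , 117626 , 175884
Second differences: 7228 , 12490 , 19864 , 29710 , 42388 , 58258
Third differences: 5262 , 7374 , 9846 , 12678 , 15870
Fourth differences: 2112 , 2472 , 2832 , 3192
Fifth differences: 360 , 360 , 360
Fifth differences constant at 360.
3192 + 360 = 3552;  15870 + 3552 = 19422;  58258 + 19422 = 77680;  175884 + 77680 = 253564;  462037 + 253564 = 715601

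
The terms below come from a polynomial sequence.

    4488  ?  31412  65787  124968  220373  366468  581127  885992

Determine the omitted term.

Using the last 7 terms:
Δ: 34375  59181  95405  146095  214659  304865
Δ²: 24806  36224  50690  68564  90206
Δ³: 11418  14466  17874  21642
Δ⁴: 3048  3408  3768
Δ⁵: 360  360
Constant fifth difference = 360.
Extend backward: 3048 − 360 = 2688;  11418 − 2688 = 8730;  24806 − 8730 = 16076;  34375 − 16076 = 18299;  31412 − 18299 = 13113

13113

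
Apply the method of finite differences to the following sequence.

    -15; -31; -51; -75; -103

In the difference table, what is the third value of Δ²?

-4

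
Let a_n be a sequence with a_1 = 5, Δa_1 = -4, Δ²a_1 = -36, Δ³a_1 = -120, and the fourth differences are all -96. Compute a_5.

-803

Build the table forward from the leading diagonal:
Fourth differences: -96, -96, -96, -96, -96
Third differences: -120, -216, -312, -408, -504
Second differences: -36, -156, -372, -684, -1092
First differences: -4, -40, -196, -568, -1252
a: 5, 1, -39, -235, -803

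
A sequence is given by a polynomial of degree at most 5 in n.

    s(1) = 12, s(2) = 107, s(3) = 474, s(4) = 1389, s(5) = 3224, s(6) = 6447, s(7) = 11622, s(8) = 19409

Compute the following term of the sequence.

D1: 95  367  915  1835  3223  5175  7787
D2: 272  548  920  1388  1952  2612
D3: 276  372  468  564  660
D4: 96  96  96  96
The fourth differences are constant (96).
660 + 96 = 756;  2612 + 756 = 3368;  7787 + 3368 = 11155;  19409 + 11155 = 30564

30564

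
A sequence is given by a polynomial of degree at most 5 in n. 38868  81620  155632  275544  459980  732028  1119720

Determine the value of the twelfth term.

6180520

D1: 42752 , 74012 , 119912 , 184436 , 272048 , 387692
D2: 31260 , 45900 , 64524 , 87612 , 115644
D3: 14640 , 18624 , 23088 , 28032
D4: 3984 , 4464 , 4944
D5: 480 , 480
Constant fifth difference = 480, so extend:
4944 + 480 = 5424;  28032 + 5424 = 33456;  115644 + 33456 = 149100;  387692 + 149100 = 536792;  1119720 + 536792 = 1656512
5424 + 480 = 5904;  33456 + 5904 = 39360;  149100 + 39360 = 188460;  536792 + 188460 = 725252;  1656512 + 725252 = 2381764
5904 + 480 = 6384;  39360 + 6384 = 45744;  188460 + 45744 = 234204;  725252 + 234204 = 959456;  2381764 + 959456 = 3341220
6384 + 480 = 6864;  45744 + 6864 = 52608;  234204 + 52608 = 286812;  959456 + 286812 = 1246268;  3341220 + 1246268 = 4587488
6864 + 480 = 7344;  52608 + 7344 = 59952;  286812 + 59952 = 346764;  1246268 + 346764 = 1593032;  4587488 + 1593032 = 6180520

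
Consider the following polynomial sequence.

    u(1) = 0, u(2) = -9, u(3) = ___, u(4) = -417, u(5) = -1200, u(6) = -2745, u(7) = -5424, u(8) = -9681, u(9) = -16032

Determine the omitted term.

-96

Using the last 6 terms:
First differences: -783  -1545  -2679  -4257  -6351
Second differences: -762  -1134  -1578  -2094
Third differences: -372  -444  -516
Fourth differences: -72  -72
Constant fourth difference = -72.
Extend backward: -372 + 72 = -300;  -762 + 300 = -462;  -783 + 462 = -321;  -417 + 321 = -96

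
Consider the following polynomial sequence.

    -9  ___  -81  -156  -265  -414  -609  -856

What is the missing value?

Using the last 6 terms:
First differences: -75  -109  -149  -195  -247
Second differences: -34  -40  -46  -52
Third differences: -6  -6  -6
Constant third difference = -6.
Extend backward: -34 + 6 = -28;  -75 + 28 = -47;  -81 + 47 = -34

-34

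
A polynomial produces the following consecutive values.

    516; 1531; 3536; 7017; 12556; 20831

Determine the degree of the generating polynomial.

4

Δ: 1015, 2005, 3481, 5539, 8275
Δ²: 990, 1476, 2058, 2736
Δ³: 486, 582, 678
Δ⁴: 96, 96
The fourth differences are constant, so the polynomial has degree 4.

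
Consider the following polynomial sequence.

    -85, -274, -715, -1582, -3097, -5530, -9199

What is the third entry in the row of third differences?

-270

First differences: -189, -441, -867, -1515, -2433, -3669
Second differences: -252, -426, -648, -918, -1236
Third differences: -174, -222, -270, -318
Fourth differences: -48, -48, -48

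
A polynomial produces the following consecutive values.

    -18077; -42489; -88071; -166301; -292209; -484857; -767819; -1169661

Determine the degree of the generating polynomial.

First differences: -24412, -45582, -78230, -125908, -192648, -282962, -401842
Second differences: -21170, -32648, -47678, -66740, -90314, -118880
Third differences: -11478, -15030, -19062, -23574, -28566
Fourth differences: -3552, -4032, -4512, -4992
Fifth differences: -480, -480, -480
The fifth differences are constant, so the polynomial has degree 5.

5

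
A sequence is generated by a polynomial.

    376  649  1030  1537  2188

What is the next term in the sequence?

Δ: 273, 381, 507, 651
Δ²: 108, 126, 144
Δ³: 18, 18
Constant third difference = 18, so extend:
144 + 18 = 162;  651 + 162 = 813;  2188 + 813 = 3001

3001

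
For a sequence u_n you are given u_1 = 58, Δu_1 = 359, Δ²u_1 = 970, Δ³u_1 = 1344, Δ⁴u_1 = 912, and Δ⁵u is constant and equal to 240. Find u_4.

5389

Build the table forward from the leading diagonal:
Fifth differences: 240, 240, 240, 240
Fourth differences: 912, 1152, 1392, 1632
Third differences: 1344, 2256, 3408, 4800
Second differences: 970, 2314, 4570, 7978
First differences: 359, 1329, 3643, 8213
u: 58, 417, 1746, 5389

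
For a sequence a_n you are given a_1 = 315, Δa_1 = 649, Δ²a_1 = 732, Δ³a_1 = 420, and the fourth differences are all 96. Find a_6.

Build the table forward from the leading diagonal:
Fourth differences: 96  96  96  96  96  96
Third differences: 420  516  612  708  804  900
Second differences: 732  1152  1668  2280  2988  3792
First differences: 649  1381  2533  4201  6481  9469
a: 315  964  2345  4878  9079  15560

15560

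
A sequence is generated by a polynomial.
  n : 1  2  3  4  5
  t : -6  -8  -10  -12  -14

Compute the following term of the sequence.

D1: -2  -2  -2  -2
Constant first difference = -2, so extend:
-14 − 2 = -16

-16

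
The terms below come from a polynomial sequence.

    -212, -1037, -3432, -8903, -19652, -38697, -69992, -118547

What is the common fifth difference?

-120

Δ: -825, -2395, -5471, -10749, -19045, -31295, -48555
Δ²: -1570, -3076, -5278, -8296, -12250, -17260
Δ³: -1506, -2202, -3018, -3954, -5010
Δ⁴: -696, -816, -936, -1056
Δ⁵: -120, -120, -120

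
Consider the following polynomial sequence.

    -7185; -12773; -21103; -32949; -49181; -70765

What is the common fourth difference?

-96

Δ: -5588, -8330, -11846, -16232, -21584
Δ²: -2742, -3516, -4386, -5352
Δ³: -774, -870, -966
Δ⁴: -96, -96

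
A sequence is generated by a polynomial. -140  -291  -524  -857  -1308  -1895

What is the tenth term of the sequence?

-5963

D1: -151, -233, -333, -451, -587
D2: -82, -100, -118, -136
D3: -18, -18, -18
Third differences constant at -18.
-136 − 18 = -154;  -587 − 154 = -741;  -1895 − 741 = -2636
-154 − 18 = -172;  -741 − 172 = -913;  -2636 − 913 = -3549
-172 − 18 = -190;  -913 − 190 = -1103;  -3549 − 1103 = -4652
-190 − 18 = -208;  -1103 − 208 = -1311;  -4652 − 1311 = -5963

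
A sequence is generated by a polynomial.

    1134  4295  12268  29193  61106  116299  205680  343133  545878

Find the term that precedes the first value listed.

D1: 3161, 7973, 16925, 31913, 55193, 89381, 137453, 202745
D2: 4812, 8952, 14988, 23280, 34188, 48072, 65292
D3: 4140, 6036, 8292, 10908, 13884, 17220
D4: 1896, 2256, 2616, 2976, 3336
D5: 360, 360, 360, 360
The fifth differences are constant at 360.
Work back: 1896 − 360 = 1536;  4140 − 1536 = 2604;  4812 − 2604 = 2208;  3161 − 2208 = 953;  1134 − 953 = 181

181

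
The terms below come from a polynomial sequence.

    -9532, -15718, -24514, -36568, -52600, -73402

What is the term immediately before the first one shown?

-5380

D1: -6186, -8796, -12054, -16032, -20802
D2: -2610, -3258, -3978, -4770
D3: -648, -720, -792
D4: -72, -72
The fourth differences are constant at -72.
Work back: -648 + 72 = -576;  -2610 + 576 = -2034;  -6186 + 2034 = -4152;  -9532 + 4152 = -5380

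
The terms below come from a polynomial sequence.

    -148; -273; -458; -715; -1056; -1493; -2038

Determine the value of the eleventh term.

D1: -125  -185  -257  -341  -437  -545
D2: -60  -72  -84  -96  -108
D3: -12  -12  -12  -12
Constant third difference = -12, so extend:
-108 − 12 = -120;  -545 − 120 = -665;  -2038 − 665 = -2703
-120 − 12 = -132;  -665 − 132 = -797;  -2703 − 797 = -3500
-132 − 12 = -144;  -797 − 144 = -941;  -3500 − 941 = -4441
-144 − 12 = -156;  -941 − 156 = -1097;  -4441 − 1097 = -5538

-5538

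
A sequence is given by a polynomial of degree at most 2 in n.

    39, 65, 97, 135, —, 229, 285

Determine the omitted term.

Using the first 4 terms:
First differences: 26, 32, 38
Second differences: 6, 6
Constant second difference = 6.
Extend forward: 38 + 6 = 44;  135 + 44 = 179

179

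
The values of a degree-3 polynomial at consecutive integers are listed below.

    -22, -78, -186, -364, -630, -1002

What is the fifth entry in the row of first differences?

-372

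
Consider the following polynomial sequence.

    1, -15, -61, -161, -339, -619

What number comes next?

-16, -46, -100, -178, -280
-30, -54, -78, -102
-24, -24, -24
Third differences constant at -24.
-102 − 24 = -126;  -280 − 126 = -406;  -619 − 406 = -1025

-1025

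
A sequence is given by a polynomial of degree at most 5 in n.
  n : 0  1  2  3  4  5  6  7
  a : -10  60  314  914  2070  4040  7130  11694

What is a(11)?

53450

D1: 70, 254, 600, 1156, 1970, 3090, 4564
D2: 184, 346, 556, 814, 1120, 1474
D3: 162, 210, 258, 306, 354
D4: 48, 48, 48, 48
Fourth differences constant at 48.
354 + 48 = 402;  1474 + 402 = 1876;  4564 + 1876 = 6440;  11694 + 6440 = 18134
402 + 48 = 450;  1876 + 450 = 2326;  6440 + 2326 = 8766;  18134 + 8766 = 26900
450 + 48 = 498;  2326 + 498 = 2824;  8766 + 2824 = 11590;  26900 + 11590 = 38490
498 + 48 = 546;  2824 + 546 = 3370;  11590 + 3370 = 14960;  38490 + 14960 = 53450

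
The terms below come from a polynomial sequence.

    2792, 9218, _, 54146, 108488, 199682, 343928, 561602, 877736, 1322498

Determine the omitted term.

24152

Using the last 7 terms:
D1: 54342, 91194, 144246, 217674, 316134, 444762
D2: 36852, 53052, 73428, 98460, 128628
D3: 16200, 20376, 25032, 30168
D4: 4176, 4656, 5136
D5: 480, 480
Constant fifth difference = 480.
Extend backward: 4176 − 480 = 3696;  16200 − 3696 = 12504;  36852 − 12504 = 24348;  54342 − 24348 = 29994;  54146 − 29994 = 24152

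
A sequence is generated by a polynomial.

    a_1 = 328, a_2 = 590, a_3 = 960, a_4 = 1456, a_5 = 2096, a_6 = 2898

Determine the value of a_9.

6456

First differences: 262, 370, 496, 640, 802
Second differences: 108, 126, 144, 162
Third differences: 18, 18, 18
Constant third difference = 18, so extend:
162 + 18 = 180;  802 + 180 = 982;  2898 + 982 = 3880
180 + 18 = 198;  982 + 198 = 1180;  3880 + 1180 = 5060
198 + 18 = 216;  1180 + 216 = 1396;  5060 + 1396 = 6456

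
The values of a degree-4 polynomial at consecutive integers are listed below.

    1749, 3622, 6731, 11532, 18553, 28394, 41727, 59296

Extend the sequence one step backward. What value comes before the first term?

1873  3109  4801  7021  9841  13333  17569
1236  1692  2220  2820  3492  4236
456  528  600  672  744
72  72  72  72
The fourth differences are constant at 72.
Work back: 456 − 72 = 384;  1236 − 384 = 852;  1873 − 852 = 1021;  1749 − 1021 = 728

728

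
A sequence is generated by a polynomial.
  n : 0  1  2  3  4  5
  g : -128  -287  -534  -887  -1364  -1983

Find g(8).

-4872

-159  -247  -353  -477  -619
-88  -106  -124  -142
-18  -18  -18
The third differences are constant (-18).
-142 − 18 = -160;  -619 − 160 = -779;  -1983 − 779 = -2762
-160 − 18 = -178;  -779 − 178 = -957;  -2762 − 957 = -3719
-178 − 18 = -196;  -957 − 196 = -1153;  -3719 − 1153 = -4872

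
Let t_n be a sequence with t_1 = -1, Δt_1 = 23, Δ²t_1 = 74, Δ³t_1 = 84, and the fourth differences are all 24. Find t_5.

895

Build the table forward from the leading diagonal:
D4: 24  24  24  24  24
D3: 84  108  132  156  180
D2: 74  158  266  398  554
D1: 23  97  255  521  919
t: -1  22  119  374  895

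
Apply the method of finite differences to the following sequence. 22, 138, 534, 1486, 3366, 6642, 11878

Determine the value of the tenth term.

116 , 396 , 952 , 1880 , 3276 , 5236
280 , 556 , 928 , 1396 , 1960
276 , 372 , 468 , 564
96 , 96 , 96
Constant fourth difference = 96, so extend:
564 + 96 = 660;  1960 + 660 = 2620;  5236 + 2620 = 7856;  11878 + 7856 = 19734
660 + 96 = 756;  2620 + 756 = 3376;  7856 + 3376 = 11232;  19734 + 11232 = 30966
756 + 96 = 852;  3376 + 852 = 4228;  11232 + 4228 = 15460;  30966 + 15460 = 46426

46426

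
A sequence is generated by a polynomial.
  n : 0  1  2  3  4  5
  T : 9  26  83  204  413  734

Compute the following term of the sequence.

1191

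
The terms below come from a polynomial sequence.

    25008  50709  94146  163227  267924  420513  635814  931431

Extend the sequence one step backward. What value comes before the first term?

10959

25701, 43437, 69081, 104697, 152589, 215301, 295617
17736, 25644, 35616, 47892, 62712, 80316
7908, 9972, 12276, 14820, 17604
2064, 2304, 2544, 2784
240, 240, 240
The fifth differences are constant at 240.
Work back: 2064 − 240 = 1824;  7908 − 1824 = 6084;  17736 − 6084 = 11652;  25701 − 11652 = 14049;  25008 − 14049 = 10959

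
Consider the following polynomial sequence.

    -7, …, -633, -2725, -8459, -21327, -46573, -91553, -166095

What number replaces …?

Using the last 7 terms:
Δ: -2092, -5734, -12868, -25246, -44980, -74542
Δ²: -3642, -7134, -12378, -19734, -29562
Δ³: -3492, -5244, -7356, -9828
Δ⁴: -1752, -2112, -2472
Δ⁵: -360, -360
Constant fifth difference = -360.
Extend backward: -1752 + 360 = -1392;  -3492 + 1392 = -2100;  -3642 + 2100 = -1542;  -2092 + 1542 = -550;  -633 + 550 = -83

-83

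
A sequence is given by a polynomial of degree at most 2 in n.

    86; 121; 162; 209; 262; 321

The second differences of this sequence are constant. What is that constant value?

First differences: 35, 41, 47, 53, 59
Second differences: 6, 6, 6, 6

6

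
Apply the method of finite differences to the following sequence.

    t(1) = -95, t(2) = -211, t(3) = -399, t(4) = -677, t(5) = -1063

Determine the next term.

-1575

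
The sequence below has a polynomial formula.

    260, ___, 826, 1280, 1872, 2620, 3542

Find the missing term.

492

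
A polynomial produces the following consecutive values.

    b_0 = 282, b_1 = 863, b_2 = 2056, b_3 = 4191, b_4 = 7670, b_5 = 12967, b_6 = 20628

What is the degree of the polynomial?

4

D1: 581, 1193, 2135, 3479, 5297, 7661
D2: 612, 942, 1344, 1818, 2364
D3: 330, 402, 474, 546
D4: 72, 72, 72
The fourth differences are constant, so the polynomial has degree 4.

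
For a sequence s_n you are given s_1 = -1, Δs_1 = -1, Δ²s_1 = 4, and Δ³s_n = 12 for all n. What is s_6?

Build the table forward from the leading diagonal:
D3: 12  12  12  12  12  12
D2: 4  16  28  40  52  64
D1: -1  3  19  47  87  139
s: -1  -2  1  20  67  154

154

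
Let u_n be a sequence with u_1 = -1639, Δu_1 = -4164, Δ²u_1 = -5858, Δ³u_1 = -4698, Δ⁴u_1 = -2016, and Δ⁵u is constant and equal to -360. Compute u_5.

-74251

Build the table forward from the leading diagonal:
D5: -360  -360  -360  -360  -360
D4: -2016  -2376  -2736  -3096  -3456
D3: -4698  -6714  -9090  -11826  -14922
D2: -5858  -10556  -17270  -26360  -38186
D1: -4164  -10022  -20578  -37848  -64208
u: -1639  -5803  -15825  -36403  -74251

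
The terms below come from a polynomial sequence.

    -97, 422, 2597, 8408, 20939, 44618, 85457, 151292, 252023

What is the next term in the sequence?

D1: 519 , 2175 , 5811 , 12531 , 23679 , 40839 , 65835 , 100731
D2: 1656 , 3636 , 6720 , 11148 , 17160 , 24996 , 34896
D3: 1980 , 3084 , 4428 , 6012 , 7836 , 9900
D4: 1104 , 1344 , 1584 , 1824 , 2064
D5: 240 , 240 , 240 , 240
Fifth differences constant at 240.
2064 + 240 = 2304;  9900 + 2304 = 12204;  34896 + 12204 = 47100;  100731 + 47100 = 147831;  252023 + 147831 = 399854

399854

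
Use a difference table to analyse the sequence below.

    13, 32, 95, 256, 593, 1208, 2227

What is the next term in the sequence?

Δ: 19 , 63 , 161 , 337 , 615 , 1019
Δ²: 44 , 98 , 176 , 278 , 404
Δ³: 54 , 78 , 102 , 126
Δ⁴: 24 , 24 , 24
The fourth differences are constant (24).
126 + 24 = 150;  404 + 150 = 554;  1019 + 554 = 1573;  2227 + 1573 = 3800

3800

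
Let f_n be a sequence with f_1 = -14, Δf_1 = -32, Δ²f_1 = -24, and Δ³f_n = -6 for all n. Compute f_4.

-188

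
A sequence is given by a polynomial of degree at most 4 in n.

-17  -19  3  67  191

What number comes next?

393

First differences: -2  22  64  124
Second differences: 24  42  60
Third differences: 18  18
Third differences constant at 18.
60 + 18 = 78;  124 + 78 = 202;  191 + 202 = 393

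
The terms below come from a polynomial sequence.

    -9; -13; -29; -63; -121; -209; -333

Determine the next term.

-4, -16, -34, -58, -88, -124
-12, -18, -24, -30, -36
-6, -6, -6, -6
Third differences constant at -6.
-36 − 6 = -42;  -124 − 42 = -166;  -333 − 166 = -499

-499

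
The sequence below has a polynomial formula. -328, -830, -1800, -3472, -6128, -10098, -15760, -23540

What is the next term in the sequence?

-33912

-502, -970, -1672, -2656, -3970, -5662, -7780
-468, -702, -984, -1314, -1692, -2118
-234, -282, -330, -378, -426
-48, -48, -48, -48
The fourth differences are constant (-48).
-426 − 48 = -474;  -2118 − 474 = -2592;  -7780 − 2592 = -10372;  -23540 − 10372 = -33912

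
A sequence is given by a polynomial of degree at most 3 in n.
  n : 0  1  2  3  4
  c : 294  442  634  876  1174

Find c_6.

D1: 148, 192, 242, 298
D2: 44, 50, 56
D3: 6, 6
Constant third difference = 6, so extend:
56 + 6 = 62;  298 + 62 = 360;  1174 + 360 = 1534
62 + 6 = 68;  360 + 68 = 428;  1534 + 428 = 1962

1962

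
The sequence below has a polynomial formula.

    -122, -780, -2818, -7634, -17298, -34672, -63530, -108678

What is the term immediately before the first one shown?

-658  -2038  -4816  -9664  -17374  -28858  -45148
-1380  -2778  -4848  -7710  -11484  -16290
-1398  -2070  -2862  -3774  -4806
-672  -792  -912  -1032
-120  -120  -120
The fifth differences are constant at -120.
Work back: -672 + 120 = -552;  -1398 + 552 = -846;  -1380 + 846 = -534;  -658 + 534 = -124;  -122 + 124 = 2

2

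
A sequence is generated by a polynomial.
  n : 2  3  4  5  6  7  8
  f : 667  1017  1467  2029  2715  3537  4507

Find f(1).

405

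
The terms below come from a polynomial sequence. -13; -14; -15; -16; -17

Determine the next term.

-18

D1: -1, -1, -1, -1
Constant first difference = -1, so extend:
-17 − 1 = -18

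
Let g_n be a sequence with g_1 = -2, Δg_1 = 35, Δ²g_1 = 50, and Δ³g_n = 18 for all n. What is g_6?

Build the table forward from the leading diagonal:
Δ³: 18  18  18  18  18  18
Δ²: 50  68  86  104  122  140
Δ: 35  85  153  239  343  465
g: -2  33  118  271  510  853

853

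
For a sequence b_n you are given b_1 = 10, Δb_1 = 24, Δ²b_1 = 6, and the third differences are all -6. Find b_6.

130

Build the table forward from the leading diagonal:
D3: -6, -6, -6, -6, -6, -6
D2: 6, 0, -6, -12, -18, -24
D1: 24, 30, 30, 24, 12, -6
b: 10, 34, 64, 94, 118, 130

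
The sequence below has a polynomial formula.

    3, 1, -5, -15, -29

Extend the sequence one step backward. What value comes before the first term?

1

D1: -2  -6  -10  -14
D2: -4  -4  -4
The second differences are constant at -4.
Work back: -2 + 4 = 2;  3 − 2 = 1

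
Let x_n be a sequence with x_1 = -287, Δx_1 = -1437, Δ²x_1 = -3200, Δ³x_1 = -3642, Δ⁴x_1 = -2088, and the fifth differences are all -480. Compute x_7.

Build the table forward from the leading diagonal:
Δ⁵: -480, -480, -480, -480, -480, -480, -480
Δ⁴: -2088, -2568, -3048, -3528, -4008, -4488, -4968
Δ³: -3642, -5730, -8298, -11346, -14874, -18882, -23370
Δ²: -3200, -6842, -12572, -20870, -32216, -47090, -65972
Δ: -1437, -4637, -11479, -24051, -44921, -77137, -124227
x: -287, -1724, -6361, -17840, -41891, -86812, -163949

-163949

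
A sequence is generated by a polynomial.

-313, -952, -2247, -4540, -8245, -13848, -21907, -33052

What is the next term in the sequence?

D1: -639 , -1295 , -2293 , -3705 , -5603 , -8059 , -11145
D2: -656 , -998 , -1412 , -1898 , -2456 , -3086
D3: -342 , -414 , -486 , -558 , -630
D4: -72 , -72 , -72 , -72
Constant fourth difference = -72, so extend:
-630 − 72 = -702;  -3086 − 702 = -3788;  -11145 − 3788 = -14933;  -33052 − 14933 = -47985

-47985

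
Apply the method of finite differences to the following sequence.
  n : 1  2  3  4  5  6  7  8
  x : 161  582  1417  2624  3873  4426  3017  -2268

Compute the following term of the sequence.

-14111

D1: 421, 835, 1207, 1249, 553, -1409, -5285
D2: 414, 372, 42, -696, -1962, -3876
D3: -42, -330, -738, -1266, -1914
D4: -288, -408, -528, -648
D5: -120, -120, -120
Constant fifth difference = -120, so extend:
-648 − 120 = -768;  -1914 − 768 = -2682;  -3876 − 2682 = -6558;  -5285 − 6558 = -11843;  -2268 − 11843 = -14111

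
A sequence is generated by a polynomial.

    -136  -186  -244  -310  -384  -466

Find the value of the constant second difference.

Δ: -50, -58, -66, -74, -82
Δ²: -8, -8, -8, -8

-8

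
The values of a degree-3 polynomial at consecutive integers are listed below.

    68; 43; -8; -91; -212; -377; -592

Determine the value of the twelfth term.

-25 , -51 , -83 , -121 , -165 , -215
-26 , -32 , -38 , -44 , -50
-6 , -6 , -6 , -6
The third differences are constant (-6).
-50 − 6 = -56;  -215 − 56 = -271;  -592 − 271 = -863
-56 − 6 = -62;  -271 − 62 = -333;  -863 − 333 = -1196
-62 − 6 = -68;  -333 − 68 = -401;  -1196 − 401 = -1597
-68 − 6 = -74;  -401 − 74 = -475;  -1597 − 475 = -2072
-74 − 6 = -80;  -475 − 80 = -555;  -2072 − 555 = -2627

-2627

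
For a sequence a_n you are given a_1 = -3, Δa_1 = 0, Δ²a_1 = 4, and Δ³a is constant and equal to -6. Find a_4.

3

Build the table forward from the leading diagonal:
D3: -6  -6  -6  -6
D2: 4  -2  -8  -14
D1: 0  4  2  -6
a: -3  -3  1  3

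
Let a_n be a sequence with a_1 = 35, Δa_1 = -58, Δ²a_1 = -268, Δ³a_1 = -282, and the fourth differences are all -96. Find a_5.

Build the table forward from the leading diagonal:
Δ⁴: -96, -96, -96, -96, -96
Δ³: -282, -378, -474, -570, -666
Δ²: -268, -550, -928, -1402, -1972
Δ: -58, -326, -876, -1804, -3206
a: 35, -23, -349, -1225, -3029

-3029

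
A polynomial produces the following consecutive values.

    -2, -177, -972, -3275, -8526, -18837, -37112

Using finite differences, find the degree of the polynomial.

5

Δ: -175, -795, -2303, -5251, -10311, -18275
Δ²: -620, -1508, -2948, -5060, -7964
Δ³: -888, -1440, -2112, -2904
Δ⁴: -552, -672, -792
Δ⁵: -120, -120
The fifth differences are constant, so the polynomial has degree 5.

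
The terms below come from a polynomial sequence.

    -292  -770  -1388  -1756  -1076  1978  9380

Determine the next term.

First differences: -478 , -618 , -368 , 680 , 3054 , 7402
Second differences: -140 , 250 , 1048 , 2374 , 4348
Third differences: 390 , 798 , 1326 , 1974
Fourth differences: 408 , 528 , 648
Fifth differences: 120 , 120
Constant fifth difference = 120, so extend:
648 + 120 = 768;  1974 + 768 = 2742;  4348 + 2742 = 7090;  7402 + 7090 = 14492;  9380 + 14492 = 23872

23872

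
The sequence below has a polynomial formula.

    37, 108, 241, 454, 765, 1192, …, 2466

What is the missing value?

Using the first 6 terms:
D1: 71, 133, 213, 311, 427
D2: 62, 80, 98, 116
D3: 18, 18, 18
Constant third difference = 18.
Extend forward: 116 + 18 = 134;  427 + 134 = 561;  1192 + 561 = 1753

1753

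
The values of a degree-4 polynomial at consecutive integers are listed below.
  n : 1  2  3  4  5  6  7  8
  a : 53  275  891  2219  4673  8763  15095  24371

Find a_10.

55043

222 , 616 , 1328 , 2454 , 4090 , 6332 , 9276
394 , 712 , 1126 , 1636 , 2242 , 2944
318 , 414 , 510 , 606 , 702
96 , 96 , 96 , 96
The fourth differences are constant (96).
702 + 96 = 798;  2944 + 798 = 3742;  9276 + 3742 = 13018;  24371 + 13018 = 37389
798 + 96 = 894;  3742 + 894 = 4636;  13018 + 4636 = 17654;  37389 + 17654 = 55043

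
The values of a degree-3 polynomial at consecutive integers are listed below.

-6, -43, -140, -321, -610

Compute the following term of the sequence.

-1031

Δ: -37, -97, -181, -289
Δ²: -60, -84, -108
Δ³: -24, -24
Third differences constant at -24.
-108 − 24 = -132;  -289 − 132 = -421;  -610 − 421 = -1031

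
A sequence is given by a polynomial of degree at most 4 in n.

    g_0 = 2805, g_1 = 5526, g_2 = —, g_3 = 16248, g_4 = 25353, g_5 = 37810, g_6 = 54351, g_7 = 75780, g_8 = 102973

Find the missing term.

Using the last 6 terms:
D1: 9105  12457  16541  21429  27193
D2: 3352  4084  4888  5764
D3: 732  804  876
D4: 72  72
Constant fourth difference = 72.
Extend backward: 732 − 72 = 660;  3352 − 660 = 2692;  9105 − 2692 = 6413;  16248 − 6413 = 9835

9835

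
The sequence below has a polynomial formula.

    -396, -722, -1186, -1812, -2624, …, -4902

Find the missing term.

Using the first 5 terms:
Δ: -326  -464  -626  -812
Δ²: -138  -162  -186
Δ³: -24  -24
Constant third difference = -24.
Extend forward: -186 − 24 = -210;  -812 − 210 = -1022;  -2624 − 1022 = -3646

-3646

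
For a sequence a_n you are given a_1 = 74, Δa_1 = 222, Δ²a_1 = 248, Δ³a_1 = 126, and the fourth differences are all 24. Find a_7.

Build the table forward from the leading diagonal:
D4: 24  24  24  24  24  24  24
D3: 126  150  174  198  222  246  270
D2: 248  374  524  698  896  1118  1364
D1: 222  470  844  1368  2066  2962  4080
a: 74  296  766  1610  2978  5044  8006

8006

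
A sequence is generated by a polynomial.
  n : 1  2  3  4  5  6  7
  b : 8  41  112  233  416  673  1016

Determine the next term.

First differences: 33  71  121  183  257  343
Second differences: 38  50  62  74  86
Third differences: 12  12  12  12
The third differences are constant (12).
86 + 12 = 98;  343 + 98 = 441;  1016 + 441 = 1457

1457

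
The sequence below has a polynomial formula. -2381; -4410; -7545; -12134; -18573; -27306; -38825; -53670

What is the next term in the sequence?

-72429

First differences: -2029  -3135  -4589  -6439  -8733  -11519  -14845
Second differences: -1106  -1454  -1850  -2294  -2786  -3326
Third differences: -348  -396  -444  -492  -540
Fourth differences: -48  -48  -48  -48
Constant fourth difference = -48, so extend:
-540 − 48 = -588;  -3326 − 588 = -3914;  -14845 − 3914 = -18759;  -53670 − 18759 = -72429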